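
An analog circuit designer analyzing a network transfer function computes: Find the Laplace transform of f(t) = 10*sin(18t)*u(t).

Standard pair: sin(wt)*u(t) <-> w/(s^2+w^2)
With w = 18: L{10*sin(18t)*u(t)} = 180/(s^2+324)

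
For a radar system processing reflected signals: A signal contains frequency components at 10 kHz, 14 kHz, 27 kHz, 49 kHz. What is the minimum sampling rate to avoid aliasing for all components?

The highest frequency component is f_max = 49 kHz.
Nyquist rate = 2 * f_max = 2 * 49 kHz = 98 kHz.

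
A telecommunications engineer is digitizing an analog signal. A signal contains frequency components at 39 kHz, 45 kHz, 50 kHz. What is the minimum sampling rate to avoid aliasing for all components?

The highest frequency component is f_max = 50 kHz.
Nyquist rate = 2 * f_max = 2 * 50 kHz = 100 kHz.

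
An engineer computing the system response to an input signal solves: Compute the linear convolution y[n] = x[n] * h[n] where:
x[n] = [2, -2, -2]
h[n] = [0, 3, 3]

y[n] = sum_k x[k]*h[n-k]. Output length = len(x) + len(h) - 1 = 3 + 3 - 1 = 5.
y[0] = 2*0 = 0
y[1] = -2*0 + 2*3 = 6
y[2] = -2*0 + -2*3 + 2*3 = 0
y[3] = -2*3 + -2*3 = -12
y[4] = -2*3 = -6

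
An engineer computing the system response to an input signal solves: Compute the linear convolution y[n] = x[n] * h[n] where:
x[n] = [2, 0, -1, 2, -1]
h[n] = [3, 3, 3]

y[n] = sum_k x[k]*h[n-k]. Output length = len(x) + len(h) - 1 = 5 + 3 - 1 = 7.
y[0] = 2*3 = 6
y[1] = 0*3 + 2*3 = 6
y[2] = -1*3 + 0*3 + 2*3 = 3
y[3] = 2*3 + -1*3 + 0*3 = 3
y[4] = -1*3 + 2*3 + -1*3 = 0
y[5] = -1*3 + 2*3 = 3
y[6] = -1*3 = -3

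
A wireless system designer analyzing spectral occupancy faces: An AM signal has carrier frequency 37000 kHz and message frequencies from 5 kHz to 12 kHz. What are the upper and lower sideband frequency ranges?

Upper sideband (USB) = fc + [fm_low, fm_high] = 37000 + [5, 12] = [37005, 37012] kHz
Lower sideband (LSB) = fc - [fm_high, fm_low] = 37000 - [12, 5] = [36988, 36995] kHz
Total occupied spectrum: 36988 kHz to 37012 kHz (plus carrier at 37000 kHz)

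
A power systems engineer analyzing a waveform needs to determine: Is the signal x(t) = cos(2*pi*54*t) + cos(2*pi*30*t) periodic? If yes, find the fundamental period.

f1 = 54 Hz, f2 = 30 Hz
Period T1 = 1/54, T2 = 1/30
Ratio T1/T2 = 30/54, which is rational.
The signal is periodic with fundamental period T = 1/GCD(54,30) = 1/6 s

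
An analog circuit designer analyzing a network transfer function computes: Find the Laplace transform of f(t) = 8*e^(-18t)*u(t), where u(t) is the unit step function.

Standard Laplace transform pair:
e^(-at)*u(t) <-> 1/(s+a)
With a = 18: L{8*e^(-18t)*u(t)} = 8/(s+18), ROC: Re(s) > -18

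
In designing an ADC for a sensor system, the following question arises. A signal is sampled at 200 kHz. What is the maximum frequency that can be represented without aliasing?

The maximum frequency that can be represented without aliasing
is the Nyquist frequency: f_max = f_s / 2 = 200 kHz / 2 = 100 kHz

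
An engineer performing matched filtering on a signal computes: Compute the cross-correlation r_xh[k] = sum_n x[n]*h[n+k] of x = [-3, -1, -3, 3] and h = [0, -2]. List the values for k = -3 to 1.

Both sequences indexed from 0 and zero outside their support.
Lags with overlap: k = -3 to 1.
  r_xh[-3] = x[3]*h[0] = 0
  r_xh[-2] = x[2]*h[0] + x[3]*h[1] = -6
  r_xh[-1] = x[1]*h[0] + x[2]*h[1] = 6
  r_xh[0] = x[0]*h[0] + x[1]*h[1] = 2
  r_xh[1] = x[0]*h[1] = 6
r_xh = [0, -6, 6, 2, 6] (for k = -3, ..., 1)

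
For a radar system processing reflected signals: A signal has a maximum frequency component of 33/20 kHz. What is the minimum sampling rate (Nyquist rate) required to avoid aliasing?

By the Nyquist-Shannon sampling theorem,
the minimum sampling rate (Nyquist rate) must be at least 2 * f_max.
Nyquist rate = 2 * 33/20 kHz = 33/10 kHz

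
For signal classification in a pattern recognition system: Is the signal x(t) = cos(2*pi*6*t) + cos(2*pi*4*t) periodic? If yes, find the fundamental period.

f1 = 6 Hz, f2 = 4 Hz
Period T1 = 1/6, T2 = 1/4
Ratio T1/T2 = 4/6, which is rational.
The signal is periodic with fundamental period T = 1/GCD(6,4) = 1/2 s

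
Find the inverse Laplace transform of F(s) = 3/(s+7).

Standard pair: k/(s+a) <-> k*e^(-at)*u(t)
With k=3, a=7: f(t) = 3*e^(-7t)*u(t)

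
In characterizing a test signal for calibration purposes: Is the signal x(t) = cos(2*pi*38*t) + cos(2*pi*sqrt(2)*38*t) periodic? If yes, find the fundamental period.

f1 = 38 Hz, f2 = 38*sqrt(2) Hz
Ratio f2/f1 = sqrt(2), which is irrational.
Since the frequency ratio is irrational, no common period exists.
The signal is not periodic.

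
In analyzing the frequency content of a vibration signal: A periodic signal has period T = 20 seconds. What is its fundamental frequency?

The fundamental frequency is the reciprocal of the period.
f = 1/T = 1/(20) = 1/20 Hz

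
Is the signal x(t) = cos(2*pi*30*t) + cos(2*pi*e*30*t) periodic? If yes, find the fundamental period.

f1 = 30 Hz, f2 = 30*e Hz
Ratio f2/f1 = e, which is irrational.
Since the frequency ratio is irrational, no common period exists.
The signal is not periodic.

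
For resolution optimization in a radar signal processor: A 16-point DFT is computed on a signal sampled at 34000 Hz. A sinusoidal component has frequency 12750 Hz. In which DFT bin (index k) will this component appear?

DFT frequency resolution = f_s/N = 34000/16 = 2125 Hz
Bin index k = f_signal / resolution = 12750 / 2125 = 6
The signal frequency 12750 Hz falls in DFT bin k = 6.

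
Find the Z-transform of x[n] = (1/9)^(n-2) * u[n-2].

Time-shifting property: if X(z) = Z{x[n]}, then Z{x[n-d]} = z^(-d) * X(z)
X(z) = z/(z - 1/9) for x[n] = (1/9)^n * u[n]
Z{x[n-2]} = z^(-2) * z/(z - 1/9) = z^(-1)/(z - 1/9)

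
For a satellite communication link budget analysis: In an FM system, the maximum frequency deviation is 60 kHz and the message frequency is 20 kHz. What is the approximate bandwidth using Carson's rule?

Carson's rule: BW = 2*(delta_f + f_m)
= 2*(60 + 20) kHz = 160 kHz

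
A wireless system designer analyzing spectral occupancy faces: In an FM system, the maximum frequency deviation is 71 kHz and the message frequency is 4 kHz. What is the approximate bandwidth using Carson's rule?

Carson's rule: BW = 2*(delta_f + f_m)
= 2*(71 + 4) kHz = 150 kHz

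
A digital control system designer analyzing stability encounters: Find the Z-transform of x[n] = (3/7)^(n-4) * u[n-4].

Time-shifting property: if X(z) = Z{x[n]}, then Z{x[n-d]} = z^(-d) * X(z)
X(z) = z/(z - 3/7) for x[n] = (3/7)^n * u[n]
Z{x[n-4]} = z^(-4) * z/(z - 3/7) = z^(-3)/(z - 3/7)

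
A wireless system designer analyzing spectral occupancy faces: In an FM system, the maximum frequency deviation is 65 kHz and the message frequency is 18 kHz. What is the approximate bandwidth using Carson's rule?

Carson's rule: BW = 2*(delta_f + f_m)
= 2*(65 + 18) kHz = 166 kHz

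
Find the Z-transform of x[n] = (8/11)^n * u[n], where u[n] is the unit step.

The Z-transform of a^n * u[n] is z/(z-a) for |z| > |a|.
Here a = 8/11, so X(z) = z/(z - (8/11)) = 11z/(11z - 8)
ROC: |z| > 8/11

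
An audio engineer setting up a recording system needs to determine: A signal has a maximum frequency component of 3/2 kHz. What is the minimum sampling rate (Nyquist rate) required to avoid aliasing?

By the Nyquist-Shannon sampling theorem,
the minimum sampling rate (Nyquist rate) must be at least 2 * f_max.
Nyquist rate = 2 * 3/2 kHz = 3 kHz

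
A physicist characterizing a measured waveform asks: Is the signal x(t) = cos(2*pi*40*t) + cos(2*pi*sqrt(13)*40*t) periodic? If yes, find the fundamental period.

f1 = 40 Hz, f2 = 40*sqrt(13) Hz
Ratio f2/f1 = sqrt(13), which is irrational.
Since the frequency ratio is irrational, no common period exists.
The signal is not periodic.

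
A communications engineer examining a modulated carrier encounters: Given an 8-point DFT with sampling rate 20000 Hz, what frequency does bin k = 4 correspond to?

The frequency of DFT bin k is: f_k = k * f_s / N
f_4 = 4 * 20000 / 8 = 10000 Hz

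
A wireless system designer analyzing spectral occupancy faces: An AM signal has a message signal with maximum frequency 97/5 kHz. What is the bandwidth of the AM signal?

In AM (double-sideband), the bandwidth is twice the message frequency.
BW = 2 * f_m = 2 * 97/5 kHz = 194/5 kHz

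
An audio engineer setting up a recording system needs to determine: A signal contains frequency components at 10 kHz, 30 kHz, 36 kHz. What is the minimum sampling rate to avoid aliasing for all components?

The highest frequency component is f_max = 36 kHz.
Nyquist rate = 2 * f_max = 2 * 36 kHz = 72 kHz.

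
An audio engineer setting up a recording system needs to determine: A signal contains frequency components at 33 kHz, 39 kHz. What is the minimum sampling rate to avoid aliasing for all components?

The highest frequency component is f_max = 39 kHz.
Nyquist rate = 2 * f_max = 2 * 39 kHz = 78 kHz.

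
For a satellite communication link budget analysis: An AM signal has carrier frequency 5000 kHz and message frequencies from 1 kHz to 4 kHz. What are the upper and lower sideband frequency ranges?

Upper sideband (USB) = fc + [fm_low, fm_high] = 5000 + [1, 4] = [5001, 5004] kHz
Lower sideband (LSB) = fc - [fm_high, fm_low] = 5000 - [4, 1] = [4996, 4999] kHz
Total occupied spectrum: 4996 kHz to 5004 kHz (plus carrier at 5000 kHz)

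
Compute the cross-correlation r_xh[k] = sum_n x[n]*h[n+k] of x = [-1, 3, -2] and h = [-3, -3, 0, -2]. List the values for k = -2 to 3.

Both sequences indexed from 0 and zero outside their support.
Lags with overlap: k = -2 to 3.
  r_xh[-2] = x[2]*h[0] = 6
  r_xh[-1] = x[1]*h[0] + x[2]*h[1] = -3
  r_xh[0] = x[0]*h[0] + x[1]*h[1] + x[2]*h[2] = -6
  r_xh[1] = x[0]*h[1] + x[1]*h[2] + x[2]*h[3] = 7
  r_xh[2] = x[0]*h[2] + x[1]*h[3] = -6
  r_xh[3] = x[0]*h[3] = 2
r_xh = [6, -3, -6, 7, -6, 2] (for k = -2, ..., 3)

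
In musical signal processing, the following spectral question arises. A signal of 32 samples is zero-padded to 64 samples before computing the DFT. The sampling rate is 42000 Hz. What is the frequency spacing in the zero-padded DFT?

Original DFT: N = 32, resolution = f_s/N = 42000/32 = 2625/2 Hz
Zero-padded DFT: N = 64, resolution = f_s/N = 42000/64 = 2625/4 Hz
Zero-padding interpolates the spectrum (finer frequency grid)
but does NOT improve the true spectral resolution (ability to resolve close frequencies).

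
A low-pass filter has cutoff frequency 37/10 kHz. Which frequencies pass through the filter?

A low-pass filter passes all frequencies below the cutoff frequency 37/10 kHz and attenuates higher frequencies.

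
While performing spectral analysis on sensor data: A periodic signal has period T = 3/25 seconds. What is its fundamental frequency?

The fundamental frequency is the reciprocal of the period.
f = 1/T = 1/(3/25) = 25/3 Hz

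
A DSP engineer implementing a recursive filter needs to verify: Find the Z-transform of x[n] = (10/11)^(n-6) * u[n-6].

Time-shifting property: if X(z) = Z{x[n]}, then Z{x[n-d]} = z^(-d) * X(z)
X(z) = z/(z - 10/11) for x[n] = (10/11)^n * u[n]
Z{x[n-6]} = z^(-6) * z/(z - 10/11) = z^(-5)/(z - 10/11)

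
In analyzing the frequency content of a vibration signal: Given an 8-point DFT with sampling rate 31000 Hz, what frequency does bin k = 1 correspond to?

The frequency of DFT bin k is: f_k = k * f_s / N
f_1 = 1 * 31000 / 8 = 3875 Hz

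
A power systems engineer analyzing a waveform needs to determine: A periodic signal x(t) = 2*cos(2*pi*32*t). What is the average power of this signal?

Average power of A*cos(wt) is A^2/2.
P = 2^2 / 2 = 4/2 = 2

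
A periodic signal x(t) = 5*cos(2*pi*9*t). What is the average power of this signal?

Average power of A*cos(wt) is A^2/2.
P = 5^2 / 2 = 25/2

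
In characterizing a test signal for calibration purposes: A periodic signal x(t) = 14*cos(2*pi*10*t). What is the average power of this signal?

Average power of A*cos(wt) is A^2/2.
P = 14^2 / 2 = 196/2 = 98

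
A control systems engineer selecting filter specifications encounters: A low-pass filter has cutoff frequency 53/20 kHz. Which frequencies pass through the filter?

A low-pass filter passes all frequencies below the cutoff frequency 53/20 kHz and attenuates higher frequencies.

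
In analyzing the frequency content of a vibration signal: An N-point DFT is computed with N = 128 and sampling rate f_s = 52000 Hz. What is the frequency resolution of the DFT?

DFT frequency resolution = f_s / N
= 52000 / 128 = 1625/4 Hz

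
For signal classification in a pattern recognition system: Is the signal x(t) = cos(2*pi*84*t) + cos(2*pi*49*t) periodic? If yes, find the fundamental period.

f1 = 84 Hz, f2 = 49 Hz
Period T1 = 1/84, T2 = 1/49
Ratio T1/T2 = 49/84, which is rational.
The signal is periodic with fundamental period T = 1/GCD(84,49) = 1/7 s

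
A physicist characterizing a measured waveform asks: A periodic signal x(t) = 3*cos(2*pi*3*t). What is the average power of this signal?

Average power of A*cos(wt) is A^2/2.
P = 3^2 / 2 = 9/2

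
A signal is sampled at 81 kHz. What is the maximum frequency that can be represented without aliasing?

The maximum frequency that can be represented without aliasing
is the Nyquist frequency: f_max = f_s / 2 = 81 kHz / 2 = 81/2 kHz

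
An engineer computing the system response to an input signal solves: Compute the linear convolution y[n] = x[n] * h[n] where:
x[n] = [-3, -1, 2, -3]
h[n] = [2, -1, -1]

y[n] = sum_k x[k]*h[n-k]. Output length = len(x) + len(h) - 1 = 4 + 3 - 1 = 6.
y[0] = -3*2 = -6
y[1] = -1*2 + -3*-1 = 1
y[2] = 2*2 + -1*-1 + -3*-1 = 8
y[3] = -3*2 + 2*-1 + -1*-1 = -7
y[4] = -3*-1 + 2*-1 = 1
y[5] = -3*-1 = 3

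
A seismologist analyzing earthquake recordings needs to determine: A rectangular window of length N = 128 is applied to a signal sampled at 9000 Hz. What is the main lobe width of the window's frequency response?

For a rectangular window of length N,
the main lobe width in frequency is 2*f_s/N.
= 2*9000/128 = 1125/8 Hz
This determines the minimum frequency separation for resolving two sinusoids.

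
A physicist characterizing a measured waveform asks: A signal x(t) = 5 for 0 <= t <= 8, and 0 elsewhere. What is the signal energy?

Energy = integral of |x(t)|^2 dt over the signal duration
= 5^2 * 8 = 25 * 8 = 200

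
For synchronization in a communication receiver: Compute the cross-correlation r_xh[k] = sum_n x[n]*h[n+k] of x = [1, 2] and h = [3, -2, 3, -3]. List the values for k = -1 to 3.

Both sequences indexed from 0 and zero outside their support.
Lags with overlap: k = -1 to 3.
  r_xh[-1] = x[1]*h[0] = 6
  r_xh[0] = x[0]*h[0] + x[1]*h[1] = -1
  r_xh[1] = x[0]*h[1] + x[1]*h[2] = 4
  r_xh[2] = x[0]*h[2] + x[1]*h[3] = -3
  r_xh[3] = x[0]*h[3] = -3
r_xh = [6, -1, 4, -3, -3] (for k = -1, ..., 3)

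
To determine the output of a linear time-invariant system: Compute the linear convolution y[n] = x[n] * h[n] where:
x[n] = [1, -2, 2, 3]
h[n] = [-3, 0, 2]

y[n] = sum_k x[k]*h[n-k]. Output length = len(x) + len(h) - 1 = 4 + 3 - 1 = 6.
y[0] = 1*-3 = -3
y[1] = -2*-3 + 1*0 = 6
y[2] = 2*-3 + -2*0 + 1*2 = -4
y[3] = 3*-3 + 2*0 + -2*2 = -13
y[4] = 3*0 + 2*2 = 4
y[5] = 3*2 = 6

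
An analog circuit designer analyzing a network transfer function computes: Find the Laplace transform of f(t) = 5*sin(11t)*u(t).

Standard pair: sin(wt)*u(t) <-> w/(s^2+w^2)
With w = 11: L{5*sin(11t)*u(t)} = 55/(s^2+121)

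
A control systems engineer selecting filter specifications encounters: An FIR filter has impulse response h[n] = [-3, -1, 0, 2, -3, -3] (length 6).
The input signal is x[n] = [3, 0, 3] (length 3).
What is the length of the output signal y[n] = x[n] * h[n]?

For linear convolution, the output length is:
len(y) = len(x) + len(h) - 1 = 3 + 6 - 1 = 8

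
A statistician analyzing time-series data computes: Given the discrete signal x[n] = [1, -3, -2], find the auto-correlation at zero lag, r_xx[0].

The auto-correlation at zero lag r_xx[0] equals the signal energy.
r_xx[0] = sum of x[n]^2 = 1^2 + (-3)^2 + (-2)^2
= 1 + 9 + 4 = 14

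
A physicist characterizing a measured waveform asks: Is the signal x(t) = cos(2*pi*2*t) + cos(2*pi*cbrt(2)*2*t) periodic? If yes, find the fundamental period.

f1 = 2 Hz, f2 = 2*cbrt(2) Hz
Ratio f2/f1 = cbrt(2), which is irrational.
Since the frequency ratio is irrational, no common period exists.
The signal is not periodic.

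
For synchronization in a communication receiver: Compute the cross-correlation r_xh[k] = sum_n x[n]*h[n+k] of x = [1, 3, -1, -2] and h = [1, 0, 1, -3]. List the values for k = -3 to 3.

Both sequences indexed from 0 and zero outside their support.
Lags with overlap: k = -3 to 3.
  r_xh[-3] = x[3]*h[0] = -2
  r_xh[-2] = x[2]*h[0] + x[3]*h[1] = -1
  r_xh[-1] = x[1]*h[0] + x[2]*h[1] + x[3]*h[2] = 1
  r_xh[0] = x[0]*h[0] + x[1]*h[1] + x[2]*h[2] + x[3]*h[3] = 6
  r_xh[1] = x[0]*h[1] + x[1]*h[2] + x[2]*h[3] = 6
  r_xh[2] = x[0]*h[2] + x[1]*h[3] = -8
  r_xh[3] = x[0]*h[3] = -3
r_xh = [-2, -1, 1, 6, 6, -8, -3] (for k = -3, ..., 3)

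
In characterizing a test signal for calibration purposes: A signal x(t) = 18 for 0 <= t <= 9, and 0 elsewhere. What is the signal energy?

Energy = integral of |x(t)|^2 dt over the signal duration
= 18^2 * 9 = 324 * 9 = 2916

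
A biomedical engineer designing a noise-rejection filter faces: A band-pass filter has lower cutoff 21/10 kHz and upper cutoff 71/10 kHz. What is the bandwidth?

Bandwidth = f_high - f_low
= 71/10 kHz - 21/10 kHz = 5 kHz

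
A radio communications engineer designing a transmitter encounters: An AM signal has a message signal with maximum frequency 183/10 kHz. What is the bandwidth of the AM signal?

In AM (double-sideband), the bandwidth is twice the message frequency.
BW = 2 * f_m = 2 * 183/10 kHz = 183/5 kHz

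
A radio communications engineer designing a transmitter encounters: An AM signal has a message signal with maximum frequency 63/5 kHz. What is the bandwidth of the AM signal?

In AM (double-sideband), the bandwidth is twice the message frequency.
BW = 2 * f_m = 2 * 63/5 kHz = 126/5 kHz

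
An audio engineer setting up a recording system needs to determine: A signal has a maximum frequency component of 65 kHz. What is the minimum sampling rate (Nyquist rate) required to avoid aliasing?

By the Nyquist-Shannon sampling theorem,
the minimum sampling rate (Nyquist rate) must be at least 2 * f_max.
Nyquist rate = 2 * 65 kHz = 130 kHz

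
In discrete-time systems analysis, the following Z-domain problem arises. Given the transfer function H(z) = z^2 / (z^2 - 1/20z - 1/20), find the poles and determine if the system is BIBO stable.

Poles are roots of the denominator: z^2 - 1/20z - 1/20 = 0.
Quadratic formula: z = [-(-1/20) +/- sqrt((-1/20)^2 - 4*(-1/20))] / 2
Discriminant = 1/400 + 1/5 = 81/400; sqrt = 9/20.
z = (1/20 +/- 9/20) / 2 => z = 1/4 or z = -1/5.
|p1| = 1/4, |p2| = 1/5.
For BIBO stability, all poles must lie inside the unit circle (|p| < 1).
System is STABLE since both |p| < 1.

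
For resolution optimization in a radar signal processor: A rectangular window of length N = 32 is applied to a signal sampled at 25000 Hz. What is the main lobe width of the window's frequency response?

For a rectangular window of length N,
the main lobe width in frequency is 2*f_s/N.
= 2*25000/32 = 3125/2 Hz
This determines the minimum frequency separation for resolving two sinusoids.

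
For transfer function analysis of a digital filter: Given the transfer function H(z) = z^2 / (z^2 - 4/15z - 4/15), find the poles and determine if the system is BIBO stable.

Poles are roots of the denominator: z^2 - 4/15z - 4/15 = 0.
Quadratic formula: z = [-(-4/15) +/- sqrt((-4/15)^2 - 4*(-4/15))] / 2
Discriminant = 16/225 + 16/15 = 256/225; sqrt = 16/15.
z = (4/15 +/- 16/15) / 2 => z = 2/3 or z = -2/5.
|p1| = 2/5, |p2| = 2/3.
For BIBO stability, all poles must lie inside the unit circle (|p| < 1).
System is STABLE since both |p| < 1.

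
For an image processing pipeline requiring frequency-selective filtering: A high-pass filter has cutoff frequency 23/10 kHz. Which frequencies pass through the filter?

A high-pass filter passes all frequencies above the cutoff frequency 23/10 kHz and attenuates lower frequencies.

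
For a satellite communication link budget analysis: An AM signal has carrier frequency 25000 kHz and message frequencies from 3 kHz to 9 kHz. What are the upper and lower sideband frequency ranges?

Upper sideband (USB) = fc + [fm_low, fm_high] = 25000 + [3, 9] = [25003, 25009] kHz
Lower sideband (LSB) = fc - [fm_high, fm_low] = 25000 - [9, 3] = [24991, 24997] kHz
Total occupied spectrum: 24991 kHz to 25009 kHz (plus carrier at 25000 kHz)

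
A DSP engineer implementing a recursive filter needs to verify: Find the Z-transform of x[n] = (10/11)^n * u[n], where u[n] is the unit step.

The Z-transform of a^n * u[n] is z/(z-a) for |z| > |a|.
Here a = 10/11, so X(z) = z/(z - (10/11)) = 11z/(11z - 10)
ROC: |z| > 10/11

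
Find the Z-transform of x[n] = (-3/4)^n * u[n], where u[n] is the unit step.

The Z-transform of a^n * u[n] is z/(z-a) for |z| > |a|.
Here a = -3/4, so X(z) = z/(z - (-3/4)) = 4z/(4z + 3)
ROC: |z| > 3/4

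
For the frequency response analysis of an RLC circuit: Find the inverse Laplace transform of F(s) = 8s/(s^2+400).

Standard pair: s/(s^2+w^2) <-> cos(wt)*u(t)
With k=8, w=20: f(t) = 8*cos(20t)*u(t)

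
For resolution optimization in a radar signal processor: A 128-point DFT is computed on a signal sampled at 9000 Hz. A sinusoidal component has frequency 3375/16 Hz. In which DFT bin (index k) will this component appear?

DFT frequency resolution = f_s/N = 9000/128 = 1125/16 Hz
Bin index k = f_signal / resolution = 3375/16 / 1125/16 = 3
The signal frequency 3375/16 Hz falls in DFT bin k = 3.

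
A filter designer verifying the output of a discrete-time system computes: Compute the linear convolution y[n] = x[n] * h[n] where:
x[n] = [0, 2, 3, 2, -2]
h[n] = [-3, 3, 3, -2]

y[n] = sum_k x[k]*h[n-k]. Output length = len(x) + len(h) - 1 = 5 + 4 - 1 = 8.
y[0] = 0*-3 = 0
y[1] = 2*-3 + 0*3 = -6
y[2] = 3*-3 + 2*3 + 0*3 = -3
y[3] = 2*-3 + 3*3 + 2*3 + 0*-2 = 9
y[4] = -2*-3 + 2*3 + 3*3 + 2*-2 = 17
y[5] = -2*3 + 2*3 + 3*-2 = -6
y[6] = -2*3 + 2*-2 = -10
y[7] = -2*-2 = 4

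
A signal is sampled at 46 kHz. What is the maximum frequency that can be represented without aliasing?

The maximum frequency that can be represented without aliasing
is the Nyquist frequency: f_max = f_s / 2 = 46 kHz / 2 = 23 kHz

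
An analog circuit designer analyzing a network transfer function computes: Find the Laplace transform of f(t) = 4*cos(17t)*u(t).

Standard pair: cos(wt)*u(t) <-> s/(s^2+w^2)
With w = 17: L{4*cos(17t)*u(t)} = 4s/(s^2+289)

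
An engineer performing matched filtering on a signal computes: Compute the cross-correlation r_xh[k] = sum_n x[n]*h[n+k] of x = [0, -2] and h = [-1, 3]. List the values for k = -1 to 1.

Both sequences indexed from 0 and zero outside their support.
Lags with overlap: k = -1 to 1.
  r_xh[-1] = x[1]*h[0] = 2
  r_xh[0] = x[0]*h[0] + x[1]*h[1] = -6
  r_xh[1] = x[0]*h[1] = 0
r_xh = [2, -6, 0] (for k = -1, ..., 1)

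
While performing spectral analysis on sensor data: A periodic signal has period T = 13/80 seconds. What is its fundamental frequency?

The fundamental frequency is the reciprocal of the period.
f = 1/T = 1/(13/80) = 80/13 Hz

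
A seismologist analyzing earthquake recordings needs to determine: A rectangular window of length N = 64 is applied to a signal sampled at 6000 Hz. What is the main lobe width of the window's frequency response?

For a rectangular window of length N,
the main lobe width in frequency is 2*f_s/N.
= 2*6000/64 = 375/2 Hz
This determines the minimum frequency separation for resolving two sinusoids.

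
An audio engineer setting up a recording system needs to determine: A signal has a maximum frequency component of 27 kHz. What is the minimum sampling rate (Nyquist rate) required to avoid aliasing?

By the Nyquist-Shannon sampling theorem,
the minimum sampling rate (Nyquist rate) must be at least 2 * f_max.
Nyquist rate = 2 * 27 kHz = 54 kHz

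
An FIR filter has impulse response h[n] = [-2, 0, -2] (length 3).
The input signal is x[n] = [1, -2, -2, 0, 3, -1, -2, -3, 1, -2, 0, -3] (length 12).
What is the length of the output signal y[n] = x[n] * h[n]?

For linear convolution, the output length is:
len(y) = len(x) + len(h) - 1 = 12 + 3 - 1 = 14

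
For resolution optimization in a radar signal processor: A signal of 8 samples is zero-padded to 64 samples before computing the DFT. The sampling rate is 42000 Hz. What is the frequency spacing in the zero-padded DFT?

Original DFT: N = 8, resolution = f_s/N = 42000/8 = 5250 Hz
Zero-padded DFT: N = 64, resolution = f_s/N = 42000/64 = 2625/4 Hz
Zero-padding interpolates the spectrum (finer frequency grid)
but does NOT improve the true spectral resolution (ability to resolve close frequencies).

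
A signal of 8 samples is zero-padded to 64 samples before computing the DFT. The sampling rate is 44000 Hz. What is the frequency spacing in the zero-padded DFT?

Original DFT: N = 8, resolution = f_s/N = 44000/8 = 5500 Hz
Zero-padded DFT: N = 64, resolution = f_s/N = 44000/64 = 1375/2 Hz
Zero-padding interpolates the spectrum (finer frequency grid)
but does NOT improve the true spectral resolution (ability to resolve close frequencies).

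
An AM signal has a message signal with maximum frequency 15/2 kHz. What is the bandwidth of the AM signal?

In AM (double-sideband), the bandwidth is twice the message frequency.
BW = 2 * f_m = 2 * 15/2 kHz = 15 kHz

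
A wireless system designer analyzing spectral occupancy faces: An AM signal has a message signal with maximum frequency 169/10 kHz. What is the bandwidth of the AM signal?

In AM (double-sideband), the bandwidth is twice the message frequency.
BW = 2 * f_m = 2 * 169/10 kHz = 169/5 kHz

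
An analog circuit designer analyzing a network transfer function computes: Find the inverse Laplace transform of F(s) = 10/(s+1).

Standard pair: k/(s+a) <-> k*e^(-at)*u(t)
With k=10, a=1: f(t) = 10*e^(-t)*u(t)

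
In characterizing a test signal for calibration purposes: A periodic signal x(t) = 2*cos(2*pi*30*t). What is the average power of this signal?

Average power of A*cos(wt) is A^2/2.
P = 2^2 / 2 = 4/2 = 2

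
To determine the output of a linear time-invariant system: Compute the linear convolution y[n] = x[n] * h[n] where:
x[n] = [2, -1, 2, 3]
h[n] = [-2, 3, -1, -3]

y[n] = sum_k x[k]*h[n-k]. Output length = len(x) + len(h) - 1 = 4 + 4 - 1 = 7.
y[0] = 2*-2 = -4
y[1] = -1*-2 + 2*3 = 8
y[2] = 2*-2 + -1*3 + 2*-1 = -9
y[3] = 3*-2 + 2*3 + -1*-1 + 2*-3 = -5
y[4] = 3*3 + 2*-1 + -1*-3 = 10
y[5] = 3*-1 + 2*-3 = -9
y[6] = 3*-3 = -9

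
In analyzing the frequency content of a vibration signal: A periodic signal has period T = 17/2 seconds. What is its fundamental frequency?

The fundamental frequency is the reciprocal of the period.
f = 1/T = 1/(17/2) = 2/17 Hz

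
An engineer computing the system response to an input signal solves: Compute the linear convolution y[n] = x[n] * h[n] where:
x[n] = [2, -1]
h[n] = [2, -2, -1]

y[n] = sum_k x[k]*h[n-k]. Output length = len(x) + len(h) - 1 = 2 + 3 - 1 = 4.
y[0] = 2*2 = 4
y[1] = -1*2 + 2*-2 = -6
y[2] = -1*-2 + 2*-1 = 0
y[3] = -1*-1 = 1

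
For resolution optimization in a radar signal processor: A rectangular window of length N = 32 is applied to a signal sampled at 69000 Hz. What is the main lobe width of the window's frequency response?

For a rectangular window of length N,
the main lobe width in frequency is 2*f_s/N.
= 2*69000/32 = 8625/2 Hz
This determines the minimum frequency separation for resolving two sinusoids.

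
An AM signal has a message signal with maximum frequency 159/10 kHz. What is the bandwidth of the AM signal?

In AM (double-sideband), the bandwidth is twice the message frequency.
BW = 2 * f_m = 2 * 159/10 kHz = 159/5 kHz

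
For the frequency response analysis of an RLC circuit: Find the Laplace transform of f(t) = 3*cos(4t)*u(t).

Standard pair: cos(wt)*u(t) <-> s/(s^2+w^2)
With w = 4: L{3*cos(4t)*u(t)} = 3s/(s^2+16)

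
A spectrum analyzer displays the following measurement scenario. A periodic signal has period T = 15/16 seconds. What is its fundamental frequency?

The fundamental frequency is the reciprocal of the period.
f = 1/T = 1/(15/16) = 16/15 Hz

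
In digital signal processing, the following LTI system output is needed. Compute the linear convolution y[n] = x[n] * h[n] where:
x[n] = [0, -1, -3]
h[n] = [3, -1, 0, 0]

y[n] = sum_k x[k]*h[n-k]. Output length = len(x) + len(h) - 1 = 3 + 4 - 1 = 6.
y[0] = 0*3 = 0
y[1] = -1*3 + 0*-1 = -3
y[2] = -3*3 + -1*-1 + 0*0 = -8
y[3] = -3*-1 + -1*0 + 0*0 = 3
y[4] = -3*0 + -1*0 = 0
y[5] = -3*0 = 0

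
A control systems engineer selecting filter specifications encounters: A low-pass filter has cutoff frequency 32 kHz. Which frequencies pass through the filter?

A low-pass filter passes all frequencies below the cutoff frequency 32 kHz and attenuates higher frequencies.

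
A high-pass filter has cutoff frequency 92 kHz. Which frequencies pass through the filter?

A high-pass filter passes all frequencies above the cutoff frequency 92 kHz and attenuates lower frequencies.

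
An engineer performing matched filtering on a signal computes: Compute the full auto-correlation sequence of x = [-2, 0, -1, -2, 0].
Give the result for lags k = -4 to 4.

r_xx[k] = sum_m x[m]*x[m+k], indexed from 0, for k = -4 to 4:
  r_xx[-4] = x[4]*x[0] = 0
  r_xx[-3] = x[3]*x[0] + x[4]*x[1] = 4
  r_xx[-2] = x[2]*x[0] + x[3]*x[1] + x[4]*x[2] = 2
  r_xx[-1] = x[1]*x[0] + x[2]*x[1] + x[3]*x[2] + x[4]*x[3] = 2
  r_xx[0] = x[0]*x[0] + x[1]*x[1] + x[2]*x[2] + x[3]*x[3] + x[4]*x[4] = 9
  r_xx[1] = x[0]*x[1] + x[1]*x[2] + x[2]*x[3] + x[3]*x[4] = 2
  r_xx[2] = x[0]*x[2] + x[1]*x[3] + x[2]*x[4] = 2
  r_xx[3] = x[0]*x[3] + x[1]*x[4] = 4
  r_xx[4] = x[0]*x[4] = 0
r_xx = [0, 4, 2, 2, 9, 2, 2, 4, 0]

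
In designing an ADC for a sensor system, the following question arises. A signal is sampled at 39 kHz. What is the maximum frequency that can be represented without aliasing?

The maximum frequency that can be represented without aliasing
is the Nyquist frequency: f_max = f_s / 2 = 39 kHz / 2 = 39/2 kHz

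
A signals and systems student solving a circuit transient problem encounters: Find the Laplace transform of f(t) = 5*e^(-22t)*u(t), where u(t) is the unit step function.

Standard Laplace transform pair:
e^(-at)*u(t) <-> 1/(s+a)
With a = 22: L{5*e^(-22t)*u(t)} = 5/(s+22), ROC: Re(s) > -22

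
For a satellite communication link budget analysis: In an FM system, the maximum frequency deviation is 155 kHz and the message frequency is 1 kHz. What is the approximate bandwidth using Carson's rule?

Carson's rule: BW = 2*(delta_f + f_m)
= 2*(155 + 1) kHz = 312 kHz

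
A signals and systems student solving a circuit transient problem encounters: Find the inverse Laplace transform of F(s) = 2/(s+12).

Standard pair: k/(s+a) <-> k*e^(-at)*u(t)
With k=2, a=12: f(t) = 2*e^(-12t)*u(t)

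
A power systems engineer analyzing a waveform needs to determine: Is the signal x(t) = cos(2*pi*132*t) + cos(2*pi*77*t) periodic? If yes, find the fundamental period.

f1 = 132 Hz, f2 = 77 Hz
Period T1 = 1/132, T2 = 1/77
Ratio T1/T2 = 77/132, which is rational.
The signal is periodic with fundamental period T = 1/GCD(132,77) = 1/11 s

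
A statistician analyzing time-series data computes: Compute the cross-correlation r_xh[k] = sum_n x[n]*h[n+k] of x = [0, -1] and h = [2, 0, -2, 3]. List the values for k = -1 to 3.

Both sequences indexed from 0 and zero outside their support.
Lags with overlap: k = -1 to 3.
  r_xh[-1] = x[1]*h[0] = -2
  r_xh[0] = x[0]*h[0] + x[1]*h[1] = 0
  r_xh[1] = x[0]*h[1] + x[1]*h[2] = 2
  r_xh[2] = x[0]*h[2] + x[1]*h[3] = -3
  r_xh[3] = x[0]*h[3] = 0
r_xh = [-2, 0, 2, -3, 0] (for k = -1, ..., 3)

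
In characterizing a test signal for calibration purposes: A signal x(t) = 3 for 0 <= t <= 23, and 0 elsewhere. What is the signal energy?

Energy = integral of |x(t)|^2 dt over the signal duration
= 3^2 * 23 = 9 * 23 = 207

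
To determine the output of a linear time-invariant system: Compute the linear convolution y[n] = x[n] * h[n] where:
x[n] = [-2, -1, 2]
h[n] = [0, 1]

y[n] = sum_k x[k]*h[n-k]. Output length = len(x) + len(h) - 1 = 3 + 2 - 1 = 4.
y[0] = -2*0 = 0
y[1] = -1*0 + -2*1 = -2
y[2] = 2*0 + -1*1 = -1
y[3] = 2*1 = 2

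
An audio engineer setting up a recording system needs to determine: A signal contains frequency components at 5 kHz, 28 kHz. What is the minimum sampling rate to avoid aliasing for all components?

The highest frequency component is f_max = 28 kHz.
Nyquist rate = 2 * f_max = 2 * 28 kHz = 56 kHz.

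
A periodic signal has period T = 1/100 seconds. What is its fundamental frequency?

The fundamental frequency is the reciprocal of the period.
f = 1/T = 1/(1/100) = 100 Hz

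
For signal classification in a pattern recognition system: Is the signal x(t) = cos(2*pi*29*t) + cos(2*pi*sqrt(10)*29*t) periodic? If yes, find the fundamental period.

f1 = 29 Hz, f2 = 29*sqrt(10) Hz
Ratio f2/f1 = sqrt(10), which is irrational.
Since the frequency ratio is irrational, no common period exists.
The signal is not periodic.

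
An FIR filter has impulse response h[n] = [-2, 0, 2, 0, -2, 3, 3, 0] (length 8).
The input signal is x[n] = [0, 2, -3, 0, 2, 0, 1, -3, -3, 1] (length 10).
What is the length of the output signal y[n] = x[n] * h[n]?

For linear convolution, the output length is:
len(y) = len(x) + len(h) - 1 = 10 + 8 - 1 = 17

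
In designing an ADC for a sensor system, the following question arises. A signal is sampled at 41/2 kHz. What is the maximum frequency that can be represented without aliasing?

The maximum frequency that can be represented without aliasing
is the Nyquist frequency: f_max = f_s / 2 = 41/2 kHz / 2 = 41/4 kHz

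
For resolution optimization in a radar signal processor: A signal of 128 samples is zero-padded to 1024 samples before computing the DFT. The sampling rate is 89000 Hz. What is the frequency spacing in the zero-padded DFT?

Original DFT: N = 128, resolution = f_s/N = 89000/128 = 11125/16 Hz
Zero-padded DFT: N = 1024, resolution = f_s/N = 89000/1024 = 11125/128 Hz
Zero-padding interpolates the spectrum (finer frequency grid)
but does NOT improve the true spectral resolution (ability to resolve close frequencies).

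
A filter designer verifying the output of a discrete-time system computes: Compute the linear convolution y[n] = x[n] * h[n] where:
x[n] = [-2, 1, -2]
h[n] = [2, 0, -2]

y[n] = sum_k x[k]*h[n-k]. Output length = len(x) + len(h) - 1 = 3 + 3 - 1 = 5.
y[0] = -2*2 = -4
y[1] = 1*2 + -2*0 = 2
y[2] = -2*2 + 1*0 + -2*-2 = 0
y[3] = -2*0 + 1*-2 = -2
y[4] = -2*-2 = 4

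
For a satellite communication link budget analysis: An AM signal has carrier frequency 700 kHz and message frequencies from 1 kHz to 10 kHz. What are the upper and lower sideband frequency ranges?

Upper sideband (USB) = fc + [fm_low, fm_high] = 700 + [1, 10] = [701, 710] kHz
Lower sideband (LSB) = fc - [fm_high, fm_low] = 700 - [10, 1] = [690, 699] kHz
Total occupied spectrum: 690 kHz to 710 kHz (plus carrier at 700 kHz)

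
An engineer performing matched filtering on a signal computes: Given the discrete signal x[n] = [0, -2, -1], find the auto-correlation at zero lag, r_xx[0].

The auto-correlation at zero lag r_xx[0] equals the signal energy.
r_xx[0] = sum of x[n]^2 = 0^2 + (-2)^2 + (-1)^2
= 0 + 4 + 1 = 5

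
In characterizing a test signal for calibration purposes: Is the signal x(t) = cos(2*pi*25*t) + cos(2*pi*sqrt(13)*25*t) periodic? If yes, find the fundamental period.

f1 = 25 Hz, f2 = 25*sqrt(13) Hz
Ratio f2/f1 = sqrt(13), which is irrational.
Since the frequency ratio is irrational, no common period exists.
The signal is not periodic.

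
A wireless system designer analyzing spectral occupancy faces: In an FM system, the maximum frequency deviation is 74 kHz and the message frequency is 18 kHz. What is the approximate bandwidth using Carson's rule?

Carson's rule: BW = 2*(delta_f + f_m)
= 2*(74 + 18) kHz = 184 kHz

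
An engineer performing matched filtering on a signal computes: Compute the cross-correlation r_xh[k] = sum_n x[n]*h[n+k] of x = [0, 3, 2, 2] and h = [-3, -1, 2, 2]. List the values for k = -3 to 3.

Both sequences indexed from 0 and zero outside their support.
Lags with overlap: k = -3 to 3.
  r_xh[-3] = x[3]*h[0] = -6
  r_xh[-2] = x[2]*h[0] + x[3]*h[1] = -8
  r_xh[-1] = x[1]*h[0] + x[2]*h[1] + x[3]*h[2] = -7
  r_xh[0] = x[0]*h[0] + x[1]*h[1] + x[2]*h[2] + x[3]*h[3] = 5
  r_xh[1] = x[0]*h[1] + x[1]*h[2] + x[2]*h[3] = 10
  r_xh[2] = x[0]*h[2] + x[1]*h[3] = 6
  r_xh[3] = x[0]*h[3] = 0
r_xh = [-6, -8, -7, 5, 10, 6, 0] (for k = -3, ..., 3)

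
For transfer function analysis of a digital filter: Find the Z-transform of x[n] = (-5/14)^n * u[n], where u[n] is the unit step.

The Z-transform of a^n * u[n] is z/(z-a) for |z| > |a|.
Here a = -5/14, so X(z) = z/(z - (-5/14)) = 14z/(14z + 5)
ROC: |z| > 5/14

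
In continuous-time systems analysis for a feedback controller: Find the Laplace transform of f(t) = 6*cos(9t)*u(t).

Standard pair: cos(wt)*u(t) <-> s/(s^2+w^2)
With w = 9: L{6*cos(9t)*u(t)} = 6s/(s^2+81)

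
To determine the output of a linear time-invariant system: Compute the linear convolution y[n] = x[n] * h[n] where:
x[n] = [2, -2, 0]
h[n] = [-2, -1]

y[n] = sum_k x[k]*h[n-k]. Output length = len(x) + len(h) - 1 = 3 + 2 - 1 = 4.
y[0] = 2*-2 = -4
y[1] = -2*-2 + 2*-1 = 2
y[2] = 0*-2 + -2*-1 = 2
y[3] = 0*-1 = 0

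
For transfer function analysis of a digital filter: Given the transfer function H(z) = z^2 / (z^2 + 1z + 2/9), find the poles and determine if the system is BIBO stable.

Poles are roots of the denominator: z^2 + 1z + 2/9 = 0.
Quadratic formula: z = [-(1) +/- sqrt((1)^2 - 4*(2/9))] / 2
Discriminant = 1 - 8/9 = 1/9; sqrt = 1/3.
z = (-1 +/- 1/3) / 2 => z = -1/3 or z = -2/3.
|p1| = 1/3, |p2| = 2/3.
For BIBO stability, all poles must lie inside the unit circle (|p| < 1).
System is STABLE since both |p| < 1.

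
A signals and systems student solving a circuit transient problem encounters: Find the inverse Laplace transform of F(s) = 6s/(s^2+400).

Standard pair: s/(s^2+w^2) <-> cos(wt)*u(t)
With k=6, w=20: f(t) = 6*cos(20t)*u(t)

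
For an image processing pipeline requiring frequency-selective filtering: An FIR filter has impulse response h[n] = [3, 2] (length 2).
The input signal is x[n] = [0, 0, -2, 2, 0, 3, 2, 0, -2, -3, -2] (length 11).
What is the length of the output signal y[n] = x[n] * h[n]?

For linear convolution, the output length is:
len(y) = len(x) + len(h) - 1 = 11 + 2 - 1 = 12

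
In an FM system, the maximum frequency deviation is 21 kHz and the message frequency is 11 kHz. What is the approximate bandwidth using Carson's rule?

Carson's rule: BW = 2*(delta_f + f_m)
= 2*(21 + 11) kHz = 64 kHz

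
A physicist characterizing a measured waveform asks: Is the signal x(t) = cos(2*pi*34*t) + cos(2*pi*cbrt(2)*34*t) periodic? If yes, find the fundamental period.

f1 = 34 Hz, f2 = 34*cbrt(2) Hz
Ratio f2/f1 = cbrt(2), which is irrational.
Since the frequency ratio is irrational, no common period exists.
The signal is not periodic.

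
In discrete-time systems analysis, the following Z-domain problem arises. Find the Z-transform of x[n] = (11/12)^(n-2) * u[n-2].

Time-shifting property: if X(z) = Z{x[n]}, then Z{x[n-d]} = z^(-d) * X(z)
X(z) = z/(z - 11/12) for x[n] = (11/12)^n * u[n]
Z{x[n-2]} = z^(-2) * z/(z - 11/12) = z^(-1)/(z - 11/12)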